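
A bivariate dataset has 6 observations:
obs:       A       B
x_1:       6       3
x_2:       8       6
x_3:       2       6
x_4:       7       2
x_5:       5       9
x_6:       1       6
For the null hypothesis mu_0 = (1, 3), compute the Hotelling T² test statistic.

Step 1 — sample mean vector:
  mean(A) = (6 + 8 + 2 + 7 + 5 + 1) / 6 = 29/6 = 4.8333
  mean(B) = (3 + 6 + 6 + 2 + 9 + 6) / 6 = 32/6 = 5.3333
  x̄ = (4.8333, 5.3333),  deviation x̄ - mu_0 = (4.8333, 5.3333) - (1, 3) = (3.8333, 2.3333).

Step 2 — sample covariance matrix, S[i,j] = (1/(n-1)) · Σ_k (x_{k,i} - mean_i) · (x_{k,j} - mean_j), divisor n-1 = 5:
  S[A,A] = ((1.1667)·(1.1667) + (3.1667)·(3.1667) + (-2.8333)·(-2.8333) + (2.1667)·(2.1667) + (0.1667)·(0.1667) + (-3.8333)·(-3.8333)) / 5 = 38.8333/5 = 7.7667
  S[A,B] = ((1.1667)·(-2.3333) + (3.1667)·(0.6667) + (-2.8333)·(0.6667) + (2.1667)·(-3.3333) + (0.1667)·(3.6667) + (-3.8333)·(0.6667)) / 5 = -11.6667/5 = -2.3333
  S[B,B] = ((-2.3333)·(-2.3333) + (0.6667)·(0.6667) + (0.6667)·(0.6667) + (-3.3333)·(-3.3333) + (3.6667)·(3.6667) + (0.6667)·(0.6667)) / 5 = 31.3333/5 = 6.2667
  S = [[7.7667, -2.3333],
 [-2.3333, 6.2667]].

Step 3 — invert S. det(S) = 7.7667·6.2667 - (-2.3333)² = 43.2267.
  S^{-1} = (1/det) · [[d, -b], [-b, a]] = [[0.145, 0.054],
 [0.054, 0.1797]].

Step 4 — quadratic form (x̄ - mu_0)^T · S^{-1} · (x̄ - mu_0):
  S^{-1} · (x̄ - mu_0) = (0.6817, 0.6262),
  (x̄ - mu_0)^T · [...] = (3.8333)·(0.6817) + (2.3333)·(0.6262) = 4.0741.

Step 5 — scale by n: T² = 6 · 4.0741 = 24.4448.

T² ≈ 24.4448


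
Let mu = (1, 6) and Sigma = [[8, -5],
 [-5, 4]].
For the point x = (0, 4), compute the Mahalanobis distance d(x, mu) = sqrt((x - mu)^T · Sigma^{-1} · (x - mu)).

Step 1 — centre the observation: (x - mu) = (-1, -2).

Step 2 — invert Sigma. det(Sigma) = 8·4 - (-5)² = 7.
  Sigma^{-1} = (1/det) · [[d, -b], [-b, a]] = [[0.5714, 0.7143],
 [0.7143, 1.1429]].

Step 3 — form the quadratic (x - mu)^T · Sigma^{-1} · (x - mu):
  Sigma^{-1} · (x - mu) = (-2, -3).
  (x - mu)^T · [Sigma^{-1} · (x - mu)] = (-1)·(-2) + (-2)·(-3) = 8.

Step 4 — take square root: d = √(8) ≈ 2.8284.

d(x, mu) = √(8) ≈ 2.8284


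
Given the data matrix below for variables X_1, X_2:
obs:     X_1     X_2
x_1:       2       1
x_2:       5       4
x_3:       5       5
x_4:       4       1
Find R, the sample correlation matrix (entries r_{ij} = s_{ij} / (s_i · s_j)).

Step 1 — column means:
  mean(X_1) = (2 + 5 + 5 + 4) / 4 = 16/4 = 4
  mean(X_2) = (1 + 4 + 5 + 1) / 4 = 11/4 = 2.75

Step 2 — sample variances and covariances s[i,j] = (1/(n-1)) · Σ_k (x_{k,i} - mean_i) · (x_{k,j} - mean_j), with n-1 = 3:
  s[X_1,X_1] = ((-2)·(-2) + (1)·(1) + (1)·(1) + (0)·(0)) / 3 = 6/3 = 2
  s[X_1,X_2] = ((-2)·(-1.75) + (1)·(1.25) + (1)·(2.25) + (0)·(-1.75)) / 3 = 7/3 = 2.3333
  s[X_2,X_2] = ((-1.75)·(-1.75) + (1.25)·(1.25) + (2.25)·(2.25) + (-1.75)·(-1.75)) / 3 = 12.75/3 = 4.25
  Sample standard deviations s_i = √(s[i,i]):
  s(X_1) = √(2) = 1.4142
  s(X_2) = √(4.25) = 2.0616

Step 3 — r_{ij} = s_{ij} / (s_i · s_j):
  r[X_1,X_1] = 1 (diagonal).
  r[X_1,X_2] = 2.3333 / (1.4142 · 2.0616) = 2.3333 / 2.9155 = 0.8003
  r[X_2,X_2] = 1 (diagonal).

R is symmetric with unit diagonal. Assembling:

R = [[1, 0.8003],
 [0.8003, 1]]


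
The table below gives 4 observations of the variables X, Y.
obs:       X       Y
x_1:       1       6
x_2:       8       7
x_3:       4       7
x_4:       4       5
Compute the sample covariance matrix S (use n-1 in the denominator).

Step 1 — column means:
  mean(X) = (1 + 8 + 4 + 4) / 4 = 17/4 = 4.25
  mean(Y) = (6 + 7 + 7 + 5) / 4 = 25/4 = 6.25

Step 2 — sample covariance S[i,j] = (1/(n-1)) · Σ_k (x_{k,i} - mean_i) · (x_{k,j} - mean_j), with n-1 = 3.
  S[X,X] = ((-3.25)·(-3.25) + (3.75)·(3.75) + (-0.25)·(-0.25) + (-0.25)·(-0.25)) / 3 = 24.75/3 = 8.25
  S[X,Y] = ((-3.25)·(-0.25) + (3.75)·(0.75) + (-0.25)·(0.75) + (-0.25)·(-1.25)) / 3 = 3.75/3 = 1.25
  S[Y,Y] = ((-0.25)·(-0.25) + (0.75)·(0.75) + (0.75)·(0.75) + (-1.25)·(-1.25)) / 3 = 2.75/3 = 0.9167

S is symmetric (S[j,i] = S[i,j]). Assembling:

S = [[8.25, 1.25],
 [1.25, 0.9167]]


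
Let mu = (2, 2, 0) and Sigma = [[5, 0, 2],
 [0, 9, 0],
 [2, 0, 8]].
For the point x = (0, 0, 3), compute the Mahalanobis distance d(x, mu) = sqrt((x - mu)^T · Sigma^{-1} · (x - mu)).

Step 1 — centre the observation: (x - mu) = (-2, -2, 3).

Step 2 — invert Sigma (cofactor / det for 3×3, or solve directly):
  Sigma^{-1} = [[0.2222, 0, -0.0556],
 [0, 0.1111, 0],
 [-0.0556, 0, 0.1389]].

Step 3 — form the quadratic (x - mu)^T · Sigma^{-1} · (x - mu):
  Sigma^{-1} · (x - mu) = (-0.6111, -0.2222, 0.5278).
  (x - mu)^T · [Sigma^{-1} · (x - mu)] = (-2)·(-0.6111) + (-2)·(-0.2222) + (3)·(0.5278) = 3.25.

Step 4 — take square root: d = √(3.25) ≈ 1.8028.

d(x, mu) = √(3.25) ≈ 1.8028


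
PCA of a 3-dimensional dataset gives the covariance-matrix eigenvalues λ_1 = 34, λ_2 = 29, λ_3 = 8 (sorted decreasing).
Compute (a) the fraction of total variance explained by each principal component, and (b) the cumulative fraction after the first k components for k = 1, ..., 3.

Step 1 — total variance = trace(Sigma) = Σ λ_i = 34 + 29 + 8 = 71.

Step 2 — fraction explained by component i = λ_i / Σ λ:
  PC1: 34/71 = 0.4789
  PC2: 29/71 = 0.4085
  PC3: 8/71 = 0.1127

Step 3 — cumulative fraction after k components = (λ_1 + ... + λ_k) / Σ λ:
  k = 1: 34/71 = 0.4789
  k = 2: (34 + 29)/71 = 63/71 = 0.8873
  k = 3: (34 + 29 + 8)/71 = 71/71 = 1

Summary (fraction, with percent):

explained: PC1 0.4789 (47.89%), PC2 0.4085 (40.85%), PC3 0.1127 (11.27%);  cumulative: 0.4789, 0.8873, 1


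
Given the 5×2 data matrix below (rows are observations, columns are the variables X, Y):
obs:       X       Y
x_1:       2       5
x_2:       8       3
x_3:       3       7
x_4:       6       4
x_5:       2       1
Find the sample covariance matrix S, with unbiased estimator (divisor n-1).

Step 1 — column means:
  mean(X) = (2 + 8 + 3 + 6 + 2) / 5 = 21/5 = 4.2
  mean(Y) = (5 + 3 + 7 + 4 + 1) / 5 = 20/5 = 4

Step 2 — sample covariance S[i,j] = (1/(n-1)) · Σ_k (x_{k,i} - mean_i) · (x_{k,j} - mean_j), with n-1 = 4.
  S[X,X] = ((-2.2)·(-2.2) + (3.8)·(3.8) + (-1.2)·(-1.2) + (1.8)·(1.8) + (-2.2)·(-2.2)) / 4 = 28.8/4 = 7.2
  S[X,Y] = ((-2.2)·(1) + (3.8)·(-1) + (-1.2)·(3) + (1.8)·(0) + (-2.2)·(-3)) / 4 = -3/4 = -0.75
  S[Y,Y] = ((1)·(1) + (-1)·(-1) + (3)·(3) + (0)·(0) + (-3)·(-3)) / 4 = 20/4 = 5

S is symmetric (S[j,i] = S[i,j]). Assembling:

S = [[7.2, -0.75],
 [-0.75, 5]]


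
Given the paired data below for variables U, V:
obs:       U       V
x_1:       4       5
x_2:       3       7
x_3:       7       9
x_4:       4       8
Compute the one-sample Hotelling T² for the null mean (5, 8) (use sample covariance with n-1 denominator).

Step 1 — sample mean vector:
  mean(U) = (4 + 3 + 7 + 4) / 4 = 18/4 = 4.5
  mean(V) = (5 + 7 + 9 + 8) / 4 = 29/4 = 7.25
  x̄ = (4.5, 7.25),  deviation x̄ - mu_0 = (4.5, 7.25) - (5, 8) = (-0.5, -0.75).

Step 2 — sample covariance matrix, S[i,j] = (1/(n-1)) · Σ_k (x_{k,i} - mean_i) · (x_{k,j} - mean_j), divisor n-1 = 3:
  S[U,U] = ((-0.5)·(-0.5) + (-1.5)·(-1.5) + (2.5)·(2.5) + (-0.5)·(-0.5)) / 3 = 9/3 = 3
  S[U,V] = ((-0.5)·(-2.25) + (-1.5)·(-0.25) + (2.5)·(1.75) + (-0.5)·(0.75)) / 3 = 5.5/3 = 1.8333
  S[V,V] = ((-2.25)·(-2.25) + (-0.25)·(-0.25) + (1.75)·(1.75) + (0.75)·(0.75)) / 3 = 8.75/3 = 2.9167
  S = [[3, 1.8333],
 [1.8333, 2.9167]].

Step 3 — invert S. det(S) = 3·2.9167 - (1.8333)² = 5.3889.
  S^{-1} = (1/det) · [[d, -b], [-b, a]] = [[0.5412, -0.3402],
 [-0.3402, 0.5567]].

Step 4 — quadratic form (x̄ - mu_0)^T · S^{-1} · (x̄ - mu_0):
  S^{-1} · (x̄ - mu_0) = (-0.0155, -0.2474),
  (x̄ - mu_0)^T · [...] = (-0.5)·(-0.0155) + (-0.75)·(-0.2474) = 0.1933.

Step 5 — scale by n: T² = 4 · 0.1933 = 0.7732.

T² ≈ 0.7732


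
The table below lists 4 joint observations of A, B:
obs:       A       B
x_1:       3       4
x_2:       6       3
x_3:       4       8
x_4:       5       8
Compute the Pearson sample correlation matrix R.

Step 1 — column means:
  mean(A) = (3 + 6 + 4 + 5) / 4 = 18/4 = 4.5
  mean(B) = (4 + 3 + 8 + 8) / 4 = 23/4 = 5.75

Step 2 — sample variances and covariances s[i,j] = (1/(n-1)) · Σ_k (x_{k,i} - mean_i) · (x_{k,j} - mean_j), with n-1 = 3:
  s[A,A] = ((-1.5)·(-1.5) + (1.5)·(1.5) + (-0.5)·(-0.5) + (0.5)·(0.5)) / 3 = 5/3 = 1.6667
  s[A,B] = ((-1.5)·(-1.75) + (1.5)·(-2.75) + (-0.5)·(2.25) + (0.5)·(2.25)) / 3 = -1.5/3 = -0.5
  s[B,B] = ((-1.75)·(-1.75) + (-2.75)·(-2.75) + (2.25)·(2.25) + (2.25)·(2.25)) / 3 = 20.75/3 = 6.9167
  Sample standard deviations s_i = √(s[i,i]):
  s(A) = √(1.6667) = 1.291
  s(B) = √(6.9167) = 2.63

Step 3 — r_{ij} = s_{ij} / (s_i · s_j):
  r[A,A] = 1 (diagonal).
  r[A,B] = -0.5 / (1.291 · 2.63) = -0.5 / 3.3953 = -0.1473
  r[B,B] = 1 (diagonal).

R is symmetric with unit diagonal. Assembling:

R = [[1, -0.1473],
 [-0.1473, 1]]


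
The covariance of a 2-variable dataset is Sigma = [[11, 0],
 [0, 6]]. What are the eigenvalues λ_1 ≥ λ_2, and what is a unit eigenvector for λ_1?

Step 1 — characteristic polynomial of 2×2 Sigma:
  det(Sigma - λI) = λ² - trace · λ + det = 0.
  trace = 11 + 6 = 17, det = 11·6 - (0)² = 66.
Step 2 — discriminant:
  Δ = trace² - 4·det = 289 - 264 = 25.
Step 3 — eigenvalues:
  λ = (trace ± √Δ)/2 = (17 ± 5)/2,
  λ_1 = 11,  λ_2 = 6.

Step 4 — unit eigenvector for λ_1: Sigma is diagonal, so its eigenvectors are the coordinate axes. λ_1 = 11 is the diagonal entry on the first coordinate axis, hence
  v_1 = (1, 0) (||v_1|| = 1).

λ_1 = 11,  λ_2 = 6;  v_1 ≈ (1, 0)


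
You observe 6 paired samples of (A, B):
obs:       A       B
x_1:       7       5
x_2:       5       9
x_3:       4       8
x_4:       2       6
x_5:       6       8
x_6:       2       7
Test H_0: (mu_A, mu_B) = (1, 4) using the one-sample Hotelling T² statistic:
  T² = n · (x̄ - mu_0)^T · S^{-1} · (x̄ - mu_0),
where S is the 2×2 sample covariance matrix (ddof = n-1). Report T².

Step 1 — sample mean vector:
  mean(A) = (7 + 5 + 4 + 2 + 6 + 2) / 6 = 26/6 = 4.3333
  mean(B) = (5 + 9 + 8 + 6 + 8 + 7) / 6 = 43/6 = 7.1667
  x̄ = (4.3333, 7.1667),  deviation x̄ - mu_0 = (4.3333, 7.1667) - (1, 4) = (3.3333, 3.1667).

Step 2 — sample covariance matrix, S[i,j] = (1/(n-1)) · Σ_k (x_{k,i} - mean_i) · (x_{k,j} - mean_j), divisor n-1 = 5:
  S[A,A] = ((2.6667)·(2.6667) + (0.6667)·(0.6667) + (-0.3333)·(-0.3333) + (-2.3333)·(-2.3333) + (1.6667)·(1.6667) + (-2.3333)·(-2.3333)) / 5 = 21.3333/5 = 4.2667
  S[A,B] = ((2.6667)·(-2.1667) + (0.6667)·(1.8333) + (-0.3333)·(0.8333) + (-2.3333)·(-1.1667) + (1.6667)·(0.8333) + (-2.3333)·(-0.1667)) / 5 = -0.3333/5 = -0.0667
  S[B,B] = ((-2.1667)·(-2.1667) + (1.8333)·(1.8333) + (0.8333)·(0.8333) + (-1.1667)·(-1.1667) + (0.8333)·(0.8333) + (-0.1667)·(-0.1667)) / 5 = 10.8333/5 = 2.1667
  S = [[4.2667, -0.0667],
 [-0.0667, 2.1667]].

Step 3 — invert S. det(S) = 4.2667·2.1667 - (-0.0667)² = 9.24.
  S^{-1} = (1/det) · [[d, -b], [-b, a]] = [[0.2345, 0.0072],
 [0.0072, 0.4618]].

Step 4 — quadratic form (x̄ - mu_0)^T · S^{-1} · (x̄ - mu_0):
  S^{-1} · (x̄ - mu_0) = (0.8045, 1.4863),
  (x̄ - mu_0)^T · [...] = (3.3333)·(0.8045) + (3.1667)·(1.4863) = 7.3882.

Step 5 — scale by n: T² = 6 · 7.3882 = 44.329.

T² ≈ 44.329


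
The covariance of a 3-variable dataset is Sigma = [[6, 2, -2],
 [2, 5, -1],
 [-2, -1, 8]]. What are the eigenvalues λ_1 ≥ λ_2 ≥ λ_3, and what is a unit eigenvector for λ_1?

Step 1 — characteristic polynomial p(λ) = det(λI - Sigma) = λ³ - tr·λ² + c_1·λ - det, where tr = trace, c_1 = sum of the principal 2×2 minors, det = det(Sigma):
  tr = 6 + 5 + 8 = 19,
  c_1 = (6·5 - (2)²) + (6·8 - (-2)²) + (5·8 - (-1)²) = 26 + 44 + 39 = 109,
  det = 6·(5·8 - (-1)²) - (2)·((2)·8 - (-1)·(-2)) + (-2)·((2)·(-1) - 5·(-2)) = 6·(39) - (2)·(14) + (-2)·(8) = 190.
  So p(λ) = λ³ - 19λ² + 109λ - 190.
Step 2 — look for an integer root (rational root theorem: any rational root is an integer divisor of 190). Testing λ = 10:
  p(10) = 1000 - 1900 + 1090 - 190 = 0  ✓
  Dividing out (λ - 10): p(λ) = (λ - 10)(λ² - 9λ + 19).
Step 3 — remaining eigenvalues from the quadratic λ² - 9λ + 19 = 0:
  Δ = 9² - 4·19 = 81 - 76 = 5,  λ = (9 ± √5)/2 = (9 ± 2.2361)/2 ≈ 5.618 or 3.382.
  Sorted: λ_1 = 10,  λ_2 = 5.618,  λ_3 = 3.382  (check: sum = 19 = tr ✓).

Step 4 — unit eigenvector for λ_1 = 10: v spans the null space of (Sigma - λ_1 I), whose rows are
  r_1 = (-4, 2, -2),  r_2 = (2, -5, -1),  r_3 = (-2, -1, -2).
  v is orthogonal to every row, so take v ∝ r_1 × r_2 = ((2)·(-1) - (-2)·(-5), (-2)·(2) - (-4)·(-1), (-4)·(-5) - (2)·(2)) = (-12, -8, 16).
  Rescale (divide by 4; multiply by -1 so the first nonzero entry is positive): u = (3, 2, -4).
  ||u|| = √((3)² + (2)² + (-4)²) = √(29) ≈ 5.3852,  v_1 = u/||u|| ≈ (0.5571, 0.3714, -0.7428) (||v_1|| = 1).

λ_1 = 10,  λ_2 = 5.618,  λ_3 = 3.382;  v_1 ≈ (0.5571, 0.3714, -0.7428)


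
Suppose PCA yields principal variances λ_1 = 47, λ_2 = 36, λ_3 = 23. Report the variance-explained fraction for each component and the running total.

Step 1 — total variance = trace(Sigma) = Σ λ_i = 47 + 36 + 23 = 106.

Step 2 — fraction explained by component i = λ_i / Σ λ:
  PC1: 47/106 = 0.4434
  PC2: 36/106 = 0.3396
  PC3: 23/106 = 0.217

Step 3 — cumulative fraction after k components = (λ_1 + ... + λ_k) / Σ λ:
  k = 1: 47/106 = 0.4434
  k = 2: (47 + 36)/106 = 83/106 = 0.783
  k = 3: (47 + 36 + 23)/106 = 106/106 = 1

Summary (fraction, with percent):

explained: PC1 0.4434 (44.34%), PC2 0.3396 (33.96%), PC3 0.217 (21.7%);  cumulative: 0.4434, 0.783, 1


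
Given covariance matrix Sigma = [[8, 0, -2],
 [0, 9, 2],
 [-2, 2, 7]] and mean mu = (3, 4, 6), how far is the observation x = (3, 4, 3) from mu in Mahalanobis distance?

Step 1 — centre the observation: (x - mu) = (0, 0, -3).

Step 2 — invert Sigma (cofactor / det for 3×3, or solve directly):
  Sigma^{-1} = [[0.1353, -0.0092, 0.0413],
 [-0.0092, 0.1193, -0.0367],
 [0.0413, -0.0367, 0.1651]].

Step 3 — form the quadratic (x - mu)^T · Sigma^{-1} · (x - mu):
  Sigma^{-1} · (x - mu) = (-0.1239, 0.1101, -0.4954).
  (x - mu)^T · [Sigma^{-1} · (x - mu)] = (0)·(-0.1239) + (0)·(0.1101) + (-3)·(-0.4954) = 1.4862.

Step 4 — take square root: d = √(1.4862) ≈ 1.2191.

d(x, mu) = √(1.4862) ≈ 1.2191


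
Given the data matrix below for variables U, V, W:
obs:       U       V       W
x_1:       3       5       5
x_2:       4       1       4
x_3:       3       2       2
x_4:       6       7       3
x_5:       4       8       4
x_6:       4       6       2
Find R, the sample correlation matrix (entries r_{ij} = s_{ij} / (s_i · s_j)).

Step 1 — column means:
  mean(U) = (3 + 4 + 3 + 6 + 4 + 4) / 6 = 24/6 = 4
  mean(V) = (5 + 1 + 2 + 7 + 8 + 6) / 6 = 29/6 = 4.8333
  mean(W) = (5 + 4 + 2 + 3 + 4 + 2) / 6 = 20/6 = 3.3333

Step 2 — sample variances and covariances s[i,j] = (1/(n-1)) · Σ_k (x_{k,i} - mean_i) · (x_{k,j} - mean_j), with n-1 = 5:
  s[U,U] = ((-1)·(-1) + (0)·(0) + (-1)·(-1) + (2)·(2) + (0)·(0) + (0)·(0)) / 5 = 6/5 = 1.2
  s[U,V] = ((-1)·(0.1667) + (0)·(-3.8333) + (-1)·(-2.8333) + (2)·(2.1667) + (0)·(3.1667) + (0)·(1.1667)) / 5 = 7/5 = 1.4
  s[U,W] = ((-1)·(1.6667) + (0)·(0.6667) + (-1)·(-1.3333) + (2)·(-0.3333) + (0)·(0.6667) + (0)·(-1.3333)) / 5 = -1/5 = -0.2
  s[V,V] = ((0.1667)·(0.1667) + (-3.8333)·(-3.8333) + (-2.8333)·(-2.8333) + (2.1667)·(2.1667) + (3.1667)·(3.1667) + (1.1667)·(1.1667)) / 5 = 38.8333/5 = 7.7667
  s[V,W] = ((0.1667)·(1.6667) + (-3.8333)·(0.6667) + (-2.8333)·(-1.3333) + (2.1667)·(-0.3333) + (3.1667)·(0.6667) + (1.1667)·(-1.3333)) / 5 = 1.3333/5 = 0.2667
  s[W,W] = ((1.6667)·(1.6667) + (0.6667)·(0.6667) + (-1.3333)·(-1.3333) + (-0.3333)·(-0.3333) + (0.6667)·(0.6667) + (-1.3333)·(-1.3333)) / 5 = 7.3333/5 = 1.4667
  Sample standard deviations s_i = √(s[i,i]):
  s(U) = √(1.2) = 1.0954
  s(V) = √(7.7667) = 2.7869
  s(W) = √(1.4667) = 1.2111

Step 3 — r_{ij} = s_{ij} / (s_i · s_j):
  r[U,U] = 1 (diagonal).
  r[U,V] = 1.4 / (1.0954 · 2.7869) = 1.4 / 3.0529 = 0.4586
  r[U,W] = -0.2 / (1.0954 · 1.2111) = -0.2 / 1.3266 = -0.1508
  r[V,V] = 1 (diagonal).
  r[V,W] = 0.2667 / (2.7869 · 1.2111) = 0.2667 / 3.3751 = 0.079
  r[W,W] = 1 (diagonal).

R is symmetric with unit diagonal. Assembling:

R = [[1, 0.4586, -0.1508],
 [0.4586, 1, 0.079],
 [-0.1508, 0.079, 1]]


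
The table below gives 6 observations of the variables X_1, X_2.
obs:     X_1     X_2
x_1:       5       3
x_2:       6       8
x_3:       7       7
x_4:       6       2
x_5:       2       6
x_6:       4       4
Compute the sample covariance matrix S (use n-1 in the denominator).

Step 1 — column means:
  mean(X_1) = (5 + 6 + 7 + 6 + 2 + 4) / 6 = 30/6 = 5
  mean(X_2) = (3 + 8 + 7 + 2 + 6 + 4) / 6 = 30/6 = 5

Step 2 — sample covariance S[i,j] = (1/(n-1)) · Σ_k (x_{k,i} - mean_i) · (x_{k,j} - mean_j), with n-1 = 5.
  S[X_1,X_1] = ((0)·(0) + (1)·(1) + (2)·(2) + (1)·(1) + (-3)·(-3) + (-1)·(-1)) / 5 = 16/5 = 3.2
  S[X_1,X_2] = ((0)·(-2) + (1)·(3) + (2)·(2) + (1)·(-3) + (-3)·(1) + (-1)·(-1)) / 5 = 2/5 = 0.4
  S[X_2,X_2] = ((-2)·(-2) + (3)·(3) + (2)·(2) + (-3)·(-3) + (1)·(1) + (-1)·(-1)) / 5 = 28/5 = 5.6

S is symmetric (S[j,i] = S[i,j]). Assembling:

S = [[3.2, 0.4],
 [0.4, 5.6]]


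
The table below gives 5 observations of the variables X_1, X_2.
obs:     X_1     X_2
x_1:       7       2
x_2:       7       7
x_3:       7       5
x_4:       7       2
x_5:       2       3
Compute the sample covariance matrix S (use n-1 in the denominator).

Step 1 — column means:
  mean(X_1) = (7 + 7 + 7 + 7 + 2) / 5 = 30/5 = 6
  mean(X_2) = (2 + 7 + 5 + 2 + 3) / 5 = 19/5 = 3.8

Step 2 — sample covariance S[i,j] = (1/(n-1)) · Σ_k (x_{k,i} - mean_i) · (x_{k,j} - mean_j), with n-1 = 4.
  S[X_1,X_1] = ((1)·(1) + (1)·(1) + (1)·(1) + (1)·(1) + (-4)·(-4)) / 4 = 20/4 = 5
  S[X_1,X_2] = ((1)·(-1.8) + (1)·(3.2) + (1)·(1.2) + (1)·(-1.8) + (-4)·(-0.8)) / 4 = 4/4 = 1
  S[X_2,X_2] = ((-1.8)·(-1.8) + (3.2)·(3.2) + (1.2)·(1.2) + (-1.8)·(-1.8) + (-0.8)·(-0.8)) / 4 = 18.8/4 = 4.7

S is symmetric (S[j,i] = S[i,j]). Assembling:

S = [[5, 1],
 [1, 4.7]]


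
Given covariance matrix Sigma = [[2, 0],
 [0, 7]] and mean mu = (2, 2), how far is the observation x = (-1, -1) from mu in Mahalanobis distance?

Step 1 — centre the observation: (x - mu) = (-3, -3).

Step 2 — invert Sigma. det(Sigma) = 2·7 - (0)² = 14.
  Sigma^{-1} = (1/det) · [[d, -b], [-b, a]] = [[0.5, 0],
 [0, 0.1429]].

Step 3 — form the quadratic (x - mu)^T · Sigma^{-1} · (x - mu):
  Sigma^{-1} · (x - mu) = (-1.5, -0.4286).
  (x - mu)^T · [Sigma^{-1} · (x - mu)] = (-3)·(-1.5) + (-3)·(-0.4286) = 5.7857.

Step 4 — take square root: d = √(5.7857) ≈ 2.4054.

d(x, mu) = √(5.7857) ≈ 2.4054


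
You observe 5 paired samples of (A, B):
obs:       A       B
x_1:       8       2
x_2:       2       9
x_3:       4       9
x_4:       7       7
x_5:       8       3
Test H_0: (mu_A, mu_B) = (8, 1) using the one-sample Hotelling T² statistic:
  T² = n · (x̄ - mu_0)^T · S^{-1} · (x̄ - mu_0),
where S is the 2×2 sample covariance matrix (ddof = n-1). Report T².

Step 1 — sample mean vector:
  mean(A) = (8 + 2 + 4 + 7 + 8) / 5 = 29/5 = 5.8
  mean(B) = (2 + 9 + 9 + 7 + 3) / 5 = 30/5 = 6
  x̄ = (5.8, 6),  deviation x̄ - mu_0 = (5.8, 6) - (8, 1) = (-2.2, 5).

Step 2 — sample covariance matrix, S[i,j] = (1/(n-1)) · Σ_k (x_{k,i} - mean_i) · (x_{k,j} - mean_j), divisor n-1 = 4:
  S[A,A] = ((2.2)·(2.2) + (-3.8)·(-3.8) + (-1.8)·(-1.8) + (1.2)·(1.2) + (2.2)·(2.2)) / 4 = 28.8/4 = 7.2
  S[A,B] = ((2.2)·(-4) + (-3.8)·(3) + (-1.8)·(3) + (1.2)·(1) + (2.2)·(-3)) / 4 = -31/4 = -7.75
  S[B,B] = ((-4)·(-4) + (3)·(3) + (3)·(3) + (1)·(1) + (-3)·(-3)) / 4 = 44/4 = 11
  S = [[7.2, -7.75],
 [-7.75, 11]].

Step 3 — invert S. det(S) = 7.2·11 - (-7.75)² = 19.1375.
  S^{-1} = (1/det) · [[d, -b], [-b, a]] = [[0.5748, 0.405],
 [0.405, 0.3762]].

Step 4 — quadratic form (x̄ - mu_0)^T · S^{-1} · (x̄ - mu_0):
  S^{-1} · (x̄ - mu_0) = (0.7603, 0.9902),
  (x̄ - mu_0)^T · [...] = (-2.2)·(0.7603) + (5)·(0.9902) = 3.2784.

Step 5 — scale by n: T² = 5 · 3.2784 = 16.3919.

T² ≈ 16.3919


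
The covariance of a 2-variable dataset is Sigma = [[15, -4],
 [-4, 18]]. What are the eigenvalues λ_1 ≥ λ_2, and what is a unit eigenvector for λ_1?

Step 1 — characteristic polynomial of 2×2 Sigma:
  det(Sigma - λI) = λ² - trace · λ + det = 0.
  trace = 15 + 18 = 33, det = 15·18 - (-4)² = 254.
Step 2 — discriminant:
  Δ = trace² - 4·det = 1089 - 1016 = 73.
Step 3 — eigenvalues:
  λ = (trace ± √Δ)/2 = (33 ± 8.544)/2,
  λ_1 = 20.772,  λ_2 = 12.228.

Step 4 — unit eigenvector for λ_1: solve (Sigma - λ_1 I)v = 0. First row:
  (15 - 20.772)·v_x + (-4)·v_y = 0, i.e. (-5.772)·v_x + (-4)·v_y = 0,
  so v ∝ (b, λ_1 - a) = (-4, 5.772); multiply by -1 so the first entry is positive: u = (4, -5.772).
  ||u|| = √((4)² + (-5.772)²) = √(49.316) ≈ 7.0225,
  v_1 = u/||u|| ≈ (0.5696, -0.8219) (||v_1|| = 1).

λ_1 = 20.772,  λ_2 = 12.228;  v_1 ≈ (0.5696, -0.8219)


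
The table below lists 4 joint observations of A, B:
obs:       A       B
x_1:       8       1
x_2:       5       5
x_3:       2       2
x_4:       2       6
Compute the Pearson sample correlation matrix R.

Step 1 — column means:
  mean(A) = (8 + 5 + 2 + 2) / 4 = 17/4 = 4.25
  mean(B) = (1 + 5 + 2 + 6) / 4 = 14/4 = 3.5

Step 2 — sample variances and covariances s[i,j] = (1/(n-1)) · Σ_k (x_{k,i} - mean_i) · (x_{k,j} - mean_j), with n-1 = 3:
  s[A,A] = ((3.75)·(3.75) + (0.75)·(0.75) + (-2.25)·(-2.25) + (-2.25)·(-2.25)) / 3 = 24.75/3 = 8.25
  s[A,B] = ((3.75)·(-2.5) + (0.75)·(1.5) + (-2.25)·(-1.5) + (-2.25)·(2.5)) / 3 = -10.5/3 = -3.5
  s[B,B] = ((-2.5)·(-2.5) + (1.5)·(1.5) + (-1.5)·(-1.5) + (2.5)·(2.5)) / 3 = 17/3 = 5.6667
  Sample standard deviations s_i = √(s[i,i]):
  s(A) = √(8.25) = 2.8723
  s(B) = √(5.6667) = 2.3805

Step 3 — r_{ij} = s_{ij} / (s_i · s_j):
  r[A,A] = 1 (diagonal).
  r[A,B] = -3.5 / (2.8723 · 2.3805) = -3.5 / 6.8374 = -0.5119
  r[B,B] = 1 (diagonal).

R is symmetric with unit diagonal. Assembling:

R = [[1, -0.5119],
 [-0.5119, 1]]


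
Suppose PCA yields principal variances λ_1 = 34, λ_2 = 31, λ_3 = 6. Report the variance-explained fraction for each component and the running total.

Step 1 — total variance = trace(Sigma) = Σ λ_i = 34 + 31 + 6 = 71.

Step 2 — fraction explained by component i = λ_i / Σ λ:
  PC1: 34/71 = 0.4789
  PC2: 31/71 = 0.4366
  PC3: 6/71 = 0.0845

Step 3 — cumulative fraction after k components = (λ_1 + ... + λ_k) / Σ λ:
  k = 1: 34/71 = 0.4789
  k = 2: (34 + 31)/71 = 65/71 = 0.9155
  k = 3: (34 + 31 + 6)/71 = 71/71 = 1

Summary (fraction, with percent):

explained: PC1 0.4789 (47.89%), PC2 0.4366 (43.66%), PC3 0.0845 (8.45%);  cumulative: 0.4789, 0.9155, 1


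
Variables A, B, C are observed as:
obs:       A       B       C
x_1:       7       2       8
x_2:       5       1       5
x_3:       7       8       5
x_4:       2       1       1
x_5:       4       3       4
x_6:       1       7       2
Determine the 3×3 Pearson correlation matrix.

Step 1 — column means:
  mean(A) = (7 + 5 + 7 + 2 + 4 + 1) / 6 = 26/6 = 4.3333
  mean(B) = (2 + 1 + 8 + 1 + 3 + 7) / 6 = 22/6 = 3.6667
  mean(C) = (8 + 5 + 5 + 1 + 4 + 2) / 6 = 25/6 = 4.1667

Step 2 — sample variances and covariances s[i,j] = (1/(n-1)) · Σ_k (x_{k,i} - mean_i) · (x_{k,j} - mean_j), with n-1 = 5:
  s[A,A] = ((2.6667)·(2.6667) + (0.6667)·(0.6667) + (2.6667)·(2.6667) + (-2.3333)·(-2.3333) + (-0.3333)·(-0.3333) + (-3.3333)·(-3.3333)) / 5 = 31.3333/5 = 6.2667
  s[A,B] = ((2.6667)·(-1.6667) + (0.6667)·(-2.6667) + (2.6667)·(4.3333) + (-2.3333)·(-2.6667) + (-0.3333)·(-0.6667) + (-3.3333)·(3.3333)) / 5 = 0.6667/5 = 0.1333
  s[A,C] = ((2.6667)·(3.8333) + (0.6667)·(0.8333) + (2.6667)·(0.8333) + (-2.3333)·(-3.1667) + (-0.3333)·(-0.1667) + (-3.3333)·(-2.1667)) / 5 = 27.6667/5 = 5.5333
  s[B,B] = ((-1.6667)·(-1.6667) + (-2.6667)·(-2.6667) + (4.3333)·(4.3333) + (-2.6667)·(-2.6667) + (-0.6667)·(-0.6667) + (3.3333)·(3.3333)) / 5 = 47.3333/5 = 9.4667
  s[B,C] = ((-1.6667)·(3.8333) + (-2.6667)·(0.8333) + (4.3333)·(0.8333) + (-2.6667)·(-3.1667) + (-0.6667)·(-0.1667) + (3.3333)·(-2.1667)) / 5 = -3.6667/5 = -0.7333
  s[C,C] = ((3.8333)·(3.8333) + (0.8333)·(0.8333) + (0.8333)·(0.8333) + (-3.1667)·(-3.1667) + (-0.1667)·(-0.1667) + (-2.1667)·(-2.1667)) / 5 = 30.8333/5 = 6.1667
  Sample standard deviations s_i = √(s[i,i]):
  s(A) = √(6.2667) = 2.5033
  s(B) = √(9.4667) = 3.0768
  s(C) = √(6.1667) = 2.4833

Step 3 — r_{ij} = s_{ij} / (s_i · s_j):
  r[A,A] = 1 (diagonal).
  r[A,B] = 0.1333 / (2.5033 · 3.0768) = 0.1333 / 7.7022 = 0.0173
  r[A,C] = 5.5333 / (2.5033 · 2.4833) = 5.5333 / 6.2165 = 0.8901
  r[B,B] = 1 (diagonal).
  r[B,C] = -0.7333 / (3.0768 · 2.4833) = -0.7333 / 7.6405 = -0.096
  r[C,C] = 1 (diagonal).

R is symmetric with unit diagonal. Assembling:

R = [[1, 0.0173, 0.8901],
 [0.0173, 1, -0.096],
 [0.8901, -0.096, 1]]


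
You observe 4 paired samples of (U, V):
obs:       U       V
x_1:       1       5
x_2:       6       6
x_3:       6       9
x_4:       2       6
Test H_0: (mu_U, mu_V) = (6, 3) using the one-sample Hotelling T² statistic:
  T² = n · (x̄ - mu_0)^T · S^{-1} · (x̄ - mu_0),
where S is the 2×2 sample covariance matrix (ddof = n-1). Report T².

Step 1 — sample mean vector:
  mean(U) = (1 + 6 + 6 + 2) / 4 = 15/4 = 3.75
  mean(V) = (5 + 6 + 9 + 6) / 4 = 26/4 = 6.5
  x̄ = (3.75, 6.5),  deviation x̄ - mu_0 = (3.75, 6.5) - (6, 3) = (-2.25, 3.5).

Step 2 — sample covariance matrix, S[i,j] = (1/(n-1)) · Σ_k (x_{k,i} - mean_i) · (x_{k,j} - mean_j), divisor n-1 = 3:
  S[U,U] = ((-2.75)·(-2.75) + (2.25)·(2.25) + (2.25)·(2.25) + (-1.75)·(-1.75)) / 3 = 20.75/3 = 6.9167
  S[U,V] = ((-2.75)·(-1.5) + (2.25)·(-0.5) + (2.25)·(2.5) + (-1.75)·(-0.5)) / 3 = 9.5/3 = 3.1667
  S[V,V] = ((-1.5)·(-1.5) + (-0.5)·(-0.5) + (2.5)·(2.5) + (-0.5)·(-0.5)) / 3 = 9/3 = 3
  S = [[6.9167, 3.1667],
 [3.1667, 3]].

Step 3 — invert S. det(S) = 6.9167·3 - (3.1667)² = 10.7222.
  S^{-1} = (1/det) · [[d, -b], [-b, a]] = [[0.2798, -0.2953],
 [-0.2953, 0.6451]].

Step 4 — quadratic form (x̄ - mu_0)^T · S^{-1} · (x̄ - mu_0):
  S^{-1} · (x̄ - mu_0) = (-1.6632, 2.9223),
  (x̄ - mu_0)^T · [...] = (-2.25)·(-1.6632) + (3.5)·(2.9223) = 13.9702.

Step 5 — scale by n: T² = 4 · 13.9702 = 55.8808.

T² ≈ 55.8808


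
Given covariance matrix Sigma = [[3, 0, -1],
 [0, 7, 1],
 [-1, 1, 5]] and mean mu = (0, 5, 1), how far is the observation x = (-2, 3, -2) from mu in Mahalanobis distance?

Step 1 — centre the observation: (x - mu) = (-2, -2, -3).

Step 2 — invert Sigma (cofactor / det for 3×3, or solve directly):
  Sigma^{-1} = [[0.3579, -0.0105, 0.0737],
 [-0.0105, 0.1474, -0.0316],
 [0.0737, -0.0316, 0.2211]].

Step 3 — form the quadratic (x - mu)^T · Sigma^{-1} · (x - mu):
  Sigma^{-1} · (x - mu) = (-0.9158, -0.1789, -0.7474).
  (x - mu)^T · [Sigma^{-1} · (x - mu)] = (-2)·(-0.9158) + (-2)·(-0.1789) + (-3)·(-0.7474) = 4.4316.

Step 4 — take square root: d = √(4.4316) ≈ 2.1051.

d(x, mu) = √(4.4316) ≈ 2.1051


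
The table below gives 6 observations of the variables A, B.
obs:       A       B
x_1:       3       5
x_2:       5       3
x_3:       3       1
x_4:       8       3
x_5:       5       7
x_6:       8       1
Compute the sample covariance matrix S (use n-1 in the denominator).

Step 1 — column means:
  mean(A) = (3 + 5 + 3 + 8 + 5 + 8) / 6 = 32/6 = 5.3333
  mean(B) = (5 + 3 + 1 + 3 + 7 + 1) / 6 = 20/6 = 3.3333

Step 2 — sample covariance S[i,j] = (1/(n-1)) · Σ_k (x_{k,i} - mean_i) · (x_{k,j} - mean_j), with n-1 = 5.
  S[A,A] = ((-2.3333)·(-2.3333) + (-0.3333)·(-0.3333) + (-2.3333)·(-2.3333) + (2.6667)·(2.6667) + (-0.3333)·(-0.3333) + (2.6667)·(2.6667)) / 5 = 25.3333/5 = 5.0667
  S[A,B] = ((-2.3333)·(1.6667) + (-0.3333)·(-0.3333) + (-2.3333)·(-2.3333) + (2.6667)·(-0.3333) + (-0.3333)·(3.6667) + (2.6667)·(-2.3333)) / 5 = -6.6667/5 = -1.3333
  S[B,B] = ((1.6667)·(1.6667) + (-0.3333)·(-0.3333) + (-2.3333)·(-2.3333) + (-0.3333)·(-0.3333) + (3.6667)·(3.6667) + (-2.3333)·(-2.3333)) / 5 = 27.3333/5 = 5.4667

S is symmetric (S[j,i] = S[i,j]). Assembling:

S = [[5.0667, -1.3333],
 [-1.3333, 5.4667]]


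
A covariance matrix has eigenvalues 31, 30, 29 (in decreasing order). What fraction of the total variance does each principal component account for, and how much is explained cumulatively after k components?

Step 1 — total variance = trace(Sigma) = Σ λ_i = 31 + 30 + 29 = 90.

Step 2 — fraction explained by component i = λ_i / Σ λ:
  PC1: 31/90 = 0.3444
  PC2: 30/90 = 0.3333
  PC3: 29/90 = 0.3222

Step 3 — cumulative fraction after k components = (λ_1 + ... + λ_k) / Σ λ:
  k = 1: 31/90 = 0.3444
  k = 2: (31 + 30)/90 = 61/90 = 0.6778
  k = 3: (31 + 30 + 29)/90 = 90/90 = 1

Summary (fraction, with percent):

explained: PC1 0.3444 (34.44%), PC2 0.3333 (33.33%), PC3 0.3222 (32.22%);  cumulative: 0.3444, 0.6778, 1


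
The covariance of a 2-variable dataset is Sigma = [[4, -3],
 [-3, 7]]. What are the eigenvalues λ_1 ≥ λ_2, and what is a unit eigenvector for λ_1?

Step 1 — characteristic polynomial of 2×2 Sigma:
  det(Sigma - λI) = λ² - trace · λ + det = 0.
  trace = 4 + 7 = 11, det = 4·7 - (-3)² = 19.
Step 2 — discriminant:
  Δ = trace² - 4·det = 121 - 76 = 45.
Step 3 — eigenvalues:
  λ = (trace ± √Δ)/2 = (11 ± 6.7082)/2,
  λ_1 = 8.8541,  λ_2 = 2.1459.

Step 4 — unit eigenvector for λ_1: solve (Sigma - λ_1 I)v = 0. First row:
  (4 - 8.8541)·v_x + (-3)·v_y = 0, i.e. (-4.8541)·v_x + (-3)·v_y = 0,
  so v ∝ (b, λ_1 - a) = (-3, 4.8541); multiply by -1 so the first entry is positive: u = (3, -4.8541).
  ||u|| = √((3)² + (-4.8541)²) = √(32.5623) ≈ 5.7063,
  v_1 = u/||u|| ≈ (0.5257, -0.8507) (||v_1|| = 1).

λ_1 = 8.8541,  λ_2 = 2.1459;  v_1 ≈ (0.5257, -0.8507)


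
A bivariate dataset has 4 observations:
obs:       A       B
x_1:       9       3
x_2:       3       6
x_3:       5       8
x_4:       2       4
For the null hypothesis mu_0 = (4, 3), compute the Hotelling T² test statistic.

Step 1 — sample mean vector:
  mean(A) = (9 + 3 + 5 + 2) / 4 = 19/4 = 4.75
  mean(B) = (3 + 6 + 8 + 4) / 4 = 21/4 = 5.25
  x̄ = (4.75, 5.25),  deviation x̄ - mu_0 = (4.75, 5.25) - (4, 3) = (0.75, 2.25).

Step 2 — sample covariance matrix, S[i,j] = (1/(n-1)) · Σ_k (x_{k,i} - mean_i) · (x_{k,j} - mean_j), divisor n-1 = 3:
  S[A,A] = ((4.25)·(4.25) + (-1.75)·(-1.75) + (0.25)·(0.25) + (-2.75)·(-2.75)) / 3 = 28.75/3 = 9.5833
  S[A,B] = ((4.25)·(-2.25) + (-1.75)·(0.75) + (0.25)·(2.75) + (-2.75)·(-1.25)) / 3 = -6.75/3 = -2.25
  S[B,B] = ((-2.25)·(-2.25) + (0.75)·(0.75) + (2.75)·(2.75) + (-1.25)·(-1.25)) / 3 = 14.75/3 = 4.9167
  S = [[9.5833, -2.25],
 [-2.25, 4.9167]].

Step 3 — invert S. det(S) = 9.5833·4.9167 - (-2.25)² = 42.0556.
  S^{-1} = (1/det) · [[d, -b], [-b, a]] = [[0.1169, 0.0535],
 [0.0535, 0.2279]].

Step 4 — quadratic form (x̄ - mu_0)^T · S^{-1} · (x̄ - mu_0):
  S^{-1} · (x̄ - mu_0) = (0.2081, 0.5528),
  (x̄ - mu_0)^T · [...] = (0.75)·(0.2081) + (2.25)·(0.5528) = 1.3999.

Step 5 — scale by n: T² = 4 · 1.3999 = 5.5997.

T² ≈ 5.5997


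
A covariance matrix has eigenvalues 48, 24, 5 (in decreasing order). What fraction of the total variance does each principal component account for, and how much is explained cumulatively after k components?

Step 1 — total variance = trace(Sigma) = Σ λ_i = 48 + 24 + 5 = 77.

Step 2 — fraction explained by component i = λ_i / Σ λ:
  PC1: 48/77 = 0.6234
  PC2: 24/77 = 0.3117
  PC3: 5/77 = 0.0649

Step 3 — cumulative fraction after k components = (λ_1 + ... + λ_k) / Σ λ:
  k = 1: 48/77 = 0.6234
  k = 2: (48 + 24)/77 = 72/77 = 0.9351
  k = 3: (48 + 24 + 5)/77 = 77/77 = 1

Summary (fraction, with percent):

explained: PC1 0.6234 (62.34%), PC2 0.3117 (31.17%), PC3 0.0649 (6.49%);  cumulative: 0.6234, 0.9351, 1


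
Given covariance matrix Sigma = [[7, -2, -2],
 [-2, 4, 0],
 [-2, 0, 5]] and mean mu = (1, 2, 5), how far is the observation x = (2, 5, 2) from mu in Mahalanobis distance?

Step 1 — centre the observation: (x - mu) = (1, 3, -3).

Step 2 — invert Sigma (cofactor / det for 3×3, or solve directly):
  Sigma^{-1} = [[0.1923, 0.0962, 0.0769],
 [0.0962, 0.2981, 0.0385],
 [0.0769, 0.0385, 0.2308]].

Step 3 — form the quadratic (x - mu)^T · Sigma^{-1} · (x - mu):
  Sigma^{-1} · (x - mu) = (0.25, 0.875, -0.5).
  (x - mu)^T · [Sigma^{-1} · (x - mu)] = (1)·(0.25) + (3)·(0.875) + (-3)·(-0.5) = 4.375.

Step 4 — take square root: d = √(4.375) ≈ 2.0917.

d(x, mu) = √(4.375) ≈ 2.0917


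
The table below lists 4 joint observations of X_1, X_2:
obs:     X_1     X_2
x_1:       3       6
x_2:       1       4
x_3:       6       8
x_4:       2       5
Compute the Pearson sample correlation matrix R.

Step 1 — column means:
  mean(X_1) = (3 + 1 + 6 + 2) / 4 = 12/4 = 3
  mean(X_2) = (6 + 4 + 8 + 5) / 4 = 23/4 = 5.75

Step 2 — sample variances and covariances s[i,j] = (1/(n-1)) · Σ_k (x_{k,i} - mean_i) · (x_{k,j} - mean_j), with n-1 = 3:
  s[X_1,X_1] = ((0)·(0) + (-2)·(-2) + (3)·(3) + (-1)·(-1)) / 3 = 14/3 = 4.6667
  s[X_1,X_2] = ((0)·(0.25) + (-2)·(-1.75) + (3)·(2.25) + (-1)·(-0.75)) / 3 = 11/3 = 3.6667
  s[X_2,X_2] = ((0.25)·(0.25) + (-1.75)·(-1.75) + (2.25)·(2.25) + (-0.75)·(-0.75)) / 3 = 8.75/3 = 2.9167
  Sample standard deviations s_i = √(s[i,i]):
  s(X_1) = √(4.6667) = 2.1602
  s(X_2) = √(2.9167) = 1.7078

Step 3 — r_{ij} = s_{ij} / (s_i · s_j):
  r[X_1,X_1] = 1 (diagonal).
  r[X_1,X_2] = 3.6667 / (2.1602 · 1.7078) = 3.6667 / 3.6893 = 0.9939
  r[X_2,X_2] = 1 (diagonal).

R is symmetric with unit diagonal. Assembling:

R = [[1, 0.9939],
 [0.9939, 1]]


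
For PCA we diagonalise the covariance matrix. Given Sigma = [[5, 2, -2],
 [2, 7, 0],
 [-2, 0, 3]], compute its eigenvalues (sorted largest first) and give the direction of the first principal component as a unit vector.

Step 1 — characteristic polynomial p(λ) = det(λI - Sigma) = λ³ - tr·λ² + c_1·λ - det, where tr = trace, c_1 = sum of the principal 2×2 minors, det = det(Sigma):
  tr = 5 + 7 + 3 = 15,
  c_1 = (5·7 - (2)²) + (5·3 - (-2)²) + (7·3 - (0)²) = 31 + 11 + 21 = 63,
  det = 5·(7·3 - (0)²) - (2)·((2)·3 - (0)·(-2)) + (-2)·((2)·(0) - 7·(-2)) = 5·(21) - (2)·(6) + (-2)·(14) = 65.
  So p(λ) = λ³ - 15λ² + 63λ - 65.
Step 2 — look for an integer root (rational root theorem: any rational root is an integer divisor of 65). Testing λ = 5:
  p(5) = 125 - 375 + 315 - 65 = 0  ✓
  Dividing out (λ - 5): p(λ) = (λ - 5)(λ² - 10λ + 13).
Step 3 — remaining eigenvalues from the quadratic λ² - 10λ + 13 = 0:
  Δ = 10² - 4·13 = 100 - 52 = 48,  λ = (10 ± √48)/2 = (10 ± 6.9282)/2 ≈ 8.4641 or 1.5359.
  Sorted: λ_1 = 8.4641,  λ_2 = 5,  λ_3 = 1.5359  (check: sum = 15 = tr ✓).

Step 4 — unit eigenvector for λ_1 ≈ 8.4641: v spans the null space of (Sigma - λ_1 I), whose rows are
  r_1 = (-3.4641, 2, -2),  r_2 = (2, -1.4641, 0),  r_3 = (-2, 0, -5.4641).
  v is orthogonal to every row, so take v ∝ r_1 × r_2 = ((2)·(0) - (-2)·(-1.4641), (-2)·(2) - (-3.4641)·(0), (-3.4641)·(-1.4641) - (2)·(2)) ≈ (-2.9282, -4, 1.0718).
  Rescale (multiply by -1 so the first nonzero entry is positive): u = (2.9282, 4, -1.0718).
  ||u|| = √((2.9282)² + (4)² + (-1.0718)²) = √(25.7231) ≈ 5.0718,  v_1 = u/||u|| ≈ (0.5774, 0.7887, -0.2113) (||v_1|| = 1).

λ_1 = 8.4641,  λ_2 = 5,  λ_3 = 1.5359;  v_1 ≈ (0.5774, 0.7887, -0.2113)


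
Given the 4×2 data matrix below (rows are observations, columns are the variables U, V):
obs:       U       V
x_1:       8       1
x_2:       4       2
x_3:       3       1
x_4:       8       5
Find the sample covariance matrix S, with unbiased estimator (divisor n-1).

Step 1 — column means:
  mean(U) = (8 + 4 + 3 + 8) / 4 = 23/4 = 5.75
  mean(V) = (1 + 2 + 1 + 5) / 4 = 9/4 = 2.25

Step 2 — sample covariance S[i,j] = (1/(n-1)) · Σ_k (x_{k,i} - mean_i) · (x_{k,j} - mean_j), with n-1 = 3.
  S[U,U] = ((2.25)·(2.25) + (-1.75)·(-1.75) + (-2.75)·(-2.75) + (2.25)·(2.25)) / 3 = 20.75/3 = 6.9167
  S[U,V] = ((2.25)·(-1.25) + (-1.75)·(-0.25) + (-2.75)·(-1.25) + (2.25)·(2.75)) / 3 = 7.25/3 = 2.4167
  S[V,V] = ((-1.25)·(-1.25) + (-0.25)·(-0.25) + (-1.25)·(-1.25) + (2.75)·(2.75)) / 3 = 10.75/3 = 3.5833

S is symmetric (S[j,i] = S[i,j]). Assembling:

S = [[6.9167, 2.4167],
 [2.4167, 3.5833]]


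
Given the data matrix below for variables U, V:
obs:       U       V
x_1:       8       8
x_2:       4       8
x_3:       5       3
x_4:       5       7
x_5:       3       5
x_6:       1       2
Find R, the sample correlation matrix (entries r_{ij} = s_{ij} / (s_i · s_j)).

Step 1 — column means:
  mean(U) = (8 + 4 + 5 + 5 + 3 + 1) / 6 = 26/6 = 4.3333
  mean(V) = (8 + 8 + 3 + 7 + 5 + 2) / 6 = 33/6 = 5.5

Step 2 — sample variances and covariances s[i,j] = (1/(n-1)) · Σ_k (x_{k,i} - mean_i) · (x_{k,j} - mean_j), with n-1 = 5:
  s[U,U] = ((3.6667)·(3.6667) + (-0.3333)·(-0.3333) + (0.6667)·(0.6667) + (0.6667)·(0.6667) + (-1.3333)·(-1.3333) + (-3.3333)·(-3.3333)) / 5 = 27.3333/5 = 5.4667
  s[U,V] = ((3.6667)·(2.5) + (-0.3333)·(2.5) + (0.6667)·(-2.5) + (0.6667)·(1.5) + (-1.3333)·(-0.5) + (-3.3333)·(-3.5)) / 5 = 20/5 = 4
  s[V,V] = ((2.5)·(2.5) + (2.5)·(2.5) + (-2.5)·(-2.5) + (1.5)·(1.5) + (-0.5)·(-0.5) + (-3.5)·(-3.5)) / 5 = 33.5/5 = 6.7
  Sample standard deviations s_i = √(s[i,i]):
  s(U) = √(5.4667) = 2.3381
  s(V) = √(6.7) = 2.5884

Step 3 — r_{ij} = s_{ij} / (s_i · s_j):
  r[U,U] = 1 (diagonal).
  r[U,V] = 4 / (2.3381 · 2.5884) = 4 / 6.052 = 0.6609
  r[V,V] = 1 (diagonal).

R is symmetric with unit diagonal. Assembling:

R = [[1, 0.6609],
 [0.6609, 1]]


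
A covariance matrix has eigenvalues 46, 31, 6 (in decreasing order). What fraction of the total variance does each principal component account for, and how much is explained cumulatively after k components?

Step 1 — total variance = trace(Sigma) = Σ λ_i = 46 + 31 + 6 = 83.

Step 2 — fraction explained by component i = λ_i / Σ λ:
  PC1: 46/83 = 0.5542
  PC2: 31/83 = 0.3735
  PC3: 6/83 = 0.0723

Step 3 — cumulative fraction after k components = (λ_1 + ... + λ_k) / Σ λ:
  k = 1: 46/83 = 0.5542
  k = 2: (46 + 31)/83 = 77/83 = 0.9277
  k = 3: (46 + 31 + 6)/83 = 83/83 = 1

Summary (fraction, with percent):

explained: PC1 0.5542 (55.42%), PC2 0.3735 (37.35%), PC3 0.0723 (7.23%);  cumulative: 0.5542, 0.9277, 1


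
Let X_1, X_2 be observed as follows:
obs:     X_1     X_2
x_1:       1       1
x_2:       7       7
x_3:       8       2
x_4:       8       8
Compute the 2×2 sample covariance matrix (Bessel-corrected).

Step 1 — column means:
  mean(X_1) = (1 + 7 + 8 + 8) / 4 = 24/4 = 6
  mean(X_2) = (1 + 7 + 2 + 8) / 4 = 18/4 = 4.5

Step 2 — sample covariance S[i,j] = (1/(n-1)) · Σ_k (x_{k,i} - mean_i) · (x_{k,j} - mean_j), with n-1 = 3.
  S[X_1,X_1] = ((-5)·(-5) + (1)·(1) + (2)·(2) + (2)·(2)) / 3 = 34/3 = 11.3333
  S[X_1,X_2] = ((-5)·(-3.5) + (1)·(2.5) + (2)·(-2.5) + (2)·(3.5)) / 3 = 22/3 = 7.3333
  S[X_2,X_2] = ((-3.5)·(-3.5) + (2.5)·(2.5) + (-2.5)·(-2.5) + (3.5)·(3.5)) / 3 = 37/3 = 12.3333

S is symmetric (S[j,i] = S[i,j]). Assembling:

S = [[11.3333, 7.3333],
 [7.3333, 12.3333]]


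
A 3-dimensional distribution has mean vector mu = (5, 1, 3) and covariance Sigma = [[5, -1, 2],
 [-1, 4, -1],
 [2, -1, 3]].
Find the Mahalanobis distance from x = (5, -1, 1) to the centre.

Step 1 — centre the observation: (x - mu) = (0, -2, -2).

Step 2 — invert Sigma (cofactor / det for 3×3, or solve directly):
  Sigma^{-1} = [[0.275, 0.025, -0.175],
 [0.025, 0.275, 0.075],
 [-0.175, 0.075, 0.475]].

Step 3 — form the quadratic (x - mu)^T · Sigma^{-1} · (x - mu):
  Sigma^{-1} · (x - mu) = (0.3, -0.7, -1.1).
  (x - mu)^T · [Sigma^{-1} · (x - mu)] = (0)·(0.3) + (-2)·(-0.7) + (-2)·(-1.1) = 3.6.

Step 4 — take square root: d = √(3.6) ≈ 1.8974.

d(x, mu) = √(3.6) ≈ 1.8974
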